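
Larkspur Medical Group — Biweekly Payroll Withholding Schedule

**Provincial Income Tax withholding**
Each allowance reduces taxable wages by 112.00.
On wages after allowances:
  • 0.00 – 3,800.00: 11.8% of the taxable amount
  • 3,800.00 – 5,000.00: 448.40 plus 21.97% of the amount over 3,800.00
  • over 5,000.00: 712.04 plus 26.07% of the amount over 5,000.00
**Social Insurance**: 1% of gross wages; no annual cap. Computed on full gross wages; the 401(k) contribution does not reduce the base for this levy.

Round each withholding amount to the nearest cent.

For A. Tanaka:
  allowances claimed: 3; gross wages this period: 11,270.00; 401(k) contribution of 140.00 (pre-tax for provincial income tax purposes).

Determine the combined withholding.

Provincial Income Tax: taxable = 11,270.00 − 140.00 − 3×112.00 = 10,794.00
  712.04 + 26.07% × (10,794.00 − 5,000.00) = 712.04 + 26.07% × 5,794.00 = 2,222.54
Social Insurance: 1% × 11,270.00 = 112.70
Total: 2,222.54 + 112.70 = 2,335.24

2,335.24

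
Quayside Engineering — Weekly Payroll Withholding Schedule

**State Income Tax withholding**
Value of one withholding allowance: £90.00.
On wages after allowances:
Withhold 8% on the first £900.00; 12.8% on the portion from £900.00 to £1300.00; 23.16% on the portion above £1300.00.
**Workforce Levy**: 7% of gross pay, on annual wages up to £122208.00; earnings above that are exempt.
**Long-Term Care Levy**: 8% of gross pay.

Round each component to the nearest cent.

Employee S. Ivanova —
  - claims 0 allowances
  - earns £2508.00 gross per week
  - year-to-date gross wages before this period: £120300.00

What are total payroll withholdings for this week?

State Income Tax: taxable = £2508.00
  £123.20 + 23.16% × (£2508.00 − £1300.00) = £123.20 + 23.16% × £1208.00 = £402.97
Workforce Levy: cap £122208.00 − YTD £120300.00 = £1908.00 subject; 7% × £1908.00 = £133.56
Long-Term Care Levy: 8% × £2508.00 = £200.64
Total: £402.97 + £133.56 + £200.64 = £737.17

£737.17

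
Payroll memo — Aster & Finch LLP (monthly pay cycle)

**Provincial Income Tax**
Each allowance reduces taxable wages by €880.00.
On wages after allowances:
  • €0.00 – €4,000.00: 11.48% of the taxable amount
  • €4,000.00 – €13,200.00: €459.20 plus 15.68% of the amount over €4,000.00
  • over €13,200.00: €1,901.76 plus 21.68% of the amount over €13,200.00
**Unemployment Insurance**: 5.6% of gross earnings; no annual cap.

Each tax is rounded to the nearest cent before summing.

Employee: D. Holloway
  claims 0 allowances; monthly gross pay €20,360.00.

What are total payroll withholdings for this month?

€4,594.21

Provincial Income Tax: taxable = €20,360.00
  €1,901.76 + 21.68% × (€20,360.00 − €13,200.00) = €1,901.76 + 21.68% × €7,160.00 = €3,454.05
Unemployment Insurance: 5.6% × €20,360.00 = €1,140.16
Total: €3,454.05 + €1,140.16 = €4,594.21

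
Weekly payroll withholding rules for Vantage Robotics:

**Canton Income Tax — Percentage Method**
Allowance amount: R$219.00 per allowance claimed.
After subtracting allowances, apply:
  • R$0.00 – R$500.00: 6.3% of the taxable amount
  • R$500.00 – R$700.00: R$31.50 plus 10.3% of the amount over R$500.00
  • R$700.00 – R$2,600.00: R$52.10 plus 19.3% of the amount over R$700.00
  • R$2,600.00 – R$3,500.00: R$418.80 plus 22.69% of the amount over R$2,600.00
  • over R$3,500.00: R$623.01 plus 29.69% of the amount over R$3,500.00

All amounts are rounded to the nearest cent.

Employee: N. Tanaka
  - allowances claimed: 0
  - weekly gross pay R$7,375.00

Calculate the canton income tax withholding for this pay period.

Canton Income Tax: taxable = R$7,375.00
  R$623.01 + 29.69% × (R$7,375.00 − R$3,500.00) = R$623.01 + 29.69% × R$3,875.00 = R$1,773.50

R$1,773.50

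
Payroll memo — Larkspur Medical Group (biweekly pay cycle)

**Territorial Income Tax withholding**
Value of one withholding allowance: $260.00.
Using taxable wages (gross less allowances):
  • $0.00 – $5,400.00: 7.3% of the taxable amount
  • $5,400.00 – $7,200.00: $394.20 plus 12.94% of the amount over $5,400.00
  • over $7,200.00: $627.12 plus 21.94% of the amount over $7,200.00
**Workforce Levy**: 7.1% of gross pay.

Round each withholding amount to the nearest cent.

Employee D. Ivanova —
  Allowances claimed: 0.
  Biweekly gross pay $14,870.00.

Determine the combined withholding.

$3,365.69

Territorial Income Tax: taxable = $14,870.00
  $627.12 + 21.94% × ($14,870.00 − $7,200.00) = $627.12 + 21.94% × $7,670.00 = $2,309.92
Workforce Levy: 7.1% × $14,870.00 = $1,055.77
Total: $2,309.92 + $1,055.77 = $3,365.69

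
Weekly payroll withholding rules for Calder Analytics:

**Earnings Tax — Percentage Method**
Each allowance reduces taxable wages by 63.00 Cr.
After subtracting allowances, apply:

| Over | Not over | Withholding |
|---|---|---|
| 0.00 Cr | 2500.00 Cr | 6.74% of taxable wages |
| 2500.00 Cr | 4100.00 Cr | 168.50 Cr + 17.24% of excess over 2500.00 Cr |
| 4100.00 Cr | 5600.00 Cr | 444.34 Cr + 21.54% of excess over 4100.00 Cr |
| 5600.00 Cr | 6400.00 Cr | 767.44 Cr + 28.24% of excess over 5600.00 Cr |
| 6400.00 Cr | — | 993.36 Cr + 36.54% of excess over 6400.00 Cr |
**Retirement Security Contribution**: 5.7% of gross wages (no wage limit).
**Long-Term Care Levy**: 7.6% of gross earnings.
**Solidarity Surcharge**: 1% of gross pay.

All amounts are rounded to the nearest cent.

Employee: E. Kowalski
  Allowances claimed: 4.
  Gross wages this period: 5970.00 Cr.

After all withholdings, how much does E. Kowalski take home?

4315.53 Cr

Earnings Tax: taxable = 5970.00 Cr − 4×63.00 Cr = 5718.00 Cr
  767.44 Cr + 28.24% × (5718.00 Cr − 5600.00 Cr) = 767.44 Cr + 28.24% × 118.00 Cr = 800.76 Cr
Retirement Security Contribution: 5.7% × 5970.00 Cr = 340.29 Cr
Long-Term Care Levy: 7.6% × 5970.00 Cr = 453.72 Cr
Solidarity Surcharge: 1% × 5970.00 Cr = 59.70 Cr
Total withheld: 800.76 Cr + 340.29 Cr + 453.72 Cr + 59.70 Cr = 1654.47 Cr
Net pay: 5970.00 Cr − 1654.47 Cr = 4315.53 Cr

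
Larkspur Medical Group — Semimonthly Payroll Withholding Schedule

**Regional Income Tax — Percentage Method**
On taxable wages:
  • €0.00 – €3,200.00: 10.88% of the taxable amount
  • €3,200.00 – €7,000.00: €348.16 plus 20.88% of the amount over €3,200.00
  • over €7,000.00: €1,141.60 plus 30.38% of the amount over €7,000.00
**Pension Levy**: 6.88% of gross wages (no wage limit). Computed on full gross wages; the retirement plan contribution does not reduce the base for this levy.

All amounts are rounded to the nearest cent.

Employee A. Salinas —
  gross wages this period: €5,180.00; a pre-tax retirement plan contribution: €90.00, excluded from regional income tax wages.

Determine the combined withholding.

Regional Income Tax: taxable = €5,180.00 − €90.00 = €5,090.00
  €348.16 + 20.88% × (€5,090.00 − €3,200.00) = €348.16 + 20.88% × €1,890.00 = €742.79
Pension Levy: 6.88% × €5,180.00 = €356.38
Total: €742.79 + €356.38 = €1,099.17

€1,099.17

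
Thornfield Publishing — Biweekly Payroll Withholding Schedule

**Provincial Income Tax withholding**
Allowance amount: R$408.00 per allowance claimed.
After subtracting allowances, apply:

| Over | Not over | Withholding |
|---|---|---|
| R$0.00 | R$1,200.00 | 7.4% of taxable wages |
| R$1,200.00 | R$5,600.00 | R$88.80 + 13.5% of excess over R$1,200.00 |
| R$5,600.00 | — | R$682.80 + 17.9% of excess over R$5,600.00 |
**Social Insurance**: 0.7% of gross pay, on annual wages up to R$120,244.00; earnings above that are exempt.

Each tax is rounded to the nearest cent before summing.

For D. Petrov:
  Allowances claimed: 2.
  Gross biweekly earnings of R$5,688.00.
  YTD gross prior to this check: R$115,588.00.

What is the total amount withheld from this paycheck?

R$617.11

Provincial Income Tax: taxable = R$5,688.00 − 2×R$408.00 = R$4,872.00
  R$88.80 + 13.5% × (R$4,872.00 − R$1,200.00) = R$88.80 + 13.5% × R$3,672.00 = R$584.52
Social Insurance: cap R$120,244.00 − YTD R$115,588.00 = R$4,656.00 subject; 0.7% × R$4,656.00 = R$32.59
Total: R$584.52 + R$32.59 = R$617.11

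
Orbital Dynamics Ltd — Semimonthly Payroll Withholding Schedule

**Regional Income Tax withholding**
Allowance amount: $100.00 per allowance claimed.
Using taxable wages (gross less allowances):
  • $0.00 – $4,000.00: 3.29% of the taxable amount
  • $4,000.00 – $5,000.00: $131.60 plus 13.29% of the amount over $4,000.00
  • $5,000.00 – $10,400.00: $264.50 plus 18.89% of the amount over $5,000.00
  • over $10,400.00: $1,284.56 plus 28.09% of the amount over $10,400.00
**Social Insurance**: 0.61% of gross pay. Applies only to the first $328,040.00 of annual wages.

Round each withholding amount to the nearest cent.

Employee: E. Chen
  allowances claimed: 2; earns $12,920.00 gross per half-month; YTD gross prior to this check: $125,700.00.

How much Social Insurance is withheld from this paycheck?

Social Insurance: 0.61% × $12,920.00 = $78.81

$78.81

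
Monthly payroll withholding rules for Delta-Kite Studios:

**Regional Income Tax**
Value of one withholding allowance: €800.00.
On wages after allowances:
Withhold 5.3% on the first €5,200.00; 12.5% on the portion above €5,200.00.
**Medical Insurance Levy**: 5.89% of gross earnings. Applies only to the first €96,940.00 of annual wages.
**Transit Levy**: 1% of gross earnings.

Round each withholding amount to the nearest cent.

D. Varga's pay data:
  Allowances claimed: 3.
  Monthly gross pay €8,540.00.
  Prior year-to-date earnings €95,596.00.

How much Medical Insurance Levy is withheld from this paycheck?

€79.16

Medical Insurance Levy: cap €96,940.00 − YTD €95,596.00 = €1,344.00 subject; 5.89% × €1,344.00 = €79.16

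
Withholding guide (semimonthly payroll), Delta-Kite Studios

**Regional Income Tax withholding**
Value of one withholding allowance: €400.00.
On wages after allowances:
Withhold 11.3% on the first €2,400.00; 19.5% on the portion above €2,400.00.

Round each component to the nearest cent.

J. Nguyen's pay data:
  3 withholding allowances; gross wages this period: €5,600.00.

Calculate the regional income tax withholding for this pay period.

€661.20

Regional Income Tax: taxable = €5,600.00 − 3×€400.00 = €4,400.00
  €271.20 + 19.5% × (€4,400.00 − €2,400.00) = €271.20 + 19.5% × €2,000.00 = €661.20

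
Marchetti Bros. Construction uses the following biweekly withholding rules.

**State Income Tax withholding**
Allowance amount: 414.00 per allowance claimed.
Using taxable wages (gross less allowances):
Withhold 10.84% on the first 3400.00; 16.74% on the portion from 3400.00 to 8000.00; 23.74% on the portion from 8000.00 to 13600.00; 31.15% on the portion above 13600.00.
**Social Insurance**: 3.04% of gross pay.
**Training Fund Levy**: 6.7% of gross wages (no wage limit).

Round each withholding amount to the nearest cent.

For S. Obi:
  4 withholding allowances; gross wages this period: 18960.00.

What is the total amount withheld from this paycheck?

State Income Tax: taxable = 18960.00 − 4×414.00 = 17304.00
  2468.04 + 31.15% × (17304.00 − 13600.00) = 2468.04 + 31.15% × 3704.00 = 3621.84
Social Insurance: 3.04% × 18960.00 = 576.38
Training Fund Levy: 6.7% × 18960.00 = 1270.32
Total: 3621.84 + 576.38 + 1270.32 = 5468.54

5468.54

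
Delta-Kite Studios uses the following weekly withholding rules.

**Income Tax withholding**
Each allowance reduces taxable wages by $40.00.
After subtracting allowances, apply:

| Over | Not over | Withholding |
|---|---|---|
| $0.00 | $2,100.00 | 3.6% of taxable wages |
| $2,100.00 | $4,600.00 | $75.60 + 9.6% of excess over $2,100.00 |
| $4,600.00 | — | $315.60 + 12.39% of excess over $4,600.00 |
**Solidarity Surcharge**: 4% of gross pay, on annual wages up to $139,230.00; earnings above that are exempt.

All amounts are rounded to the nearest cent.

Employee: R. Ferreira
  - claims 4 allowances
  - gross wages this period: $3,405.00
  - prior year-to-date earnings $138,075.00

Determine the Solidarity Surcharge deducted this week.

Solidarity Surcharge: cap $139,230.00 − YTD $138,075.00 = $1,155.00 subject; 4% × $1,155.00 = $46.20

$46.20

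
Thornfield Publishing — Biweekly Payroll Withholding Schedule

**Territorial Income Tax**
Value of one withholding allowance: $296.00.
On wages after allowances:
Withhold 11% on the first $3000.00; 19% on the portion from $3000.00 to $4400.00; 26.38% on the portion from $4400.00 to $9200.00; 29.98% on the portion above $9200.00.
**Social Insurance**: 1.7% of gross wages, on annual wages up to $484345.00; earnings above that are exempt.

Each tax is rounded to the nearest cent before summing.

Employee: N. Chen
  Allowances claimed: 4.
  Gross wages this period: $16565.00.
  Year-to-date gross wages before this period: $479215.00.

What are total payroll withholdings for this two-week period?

Territorial Income Tax: taxable = $16565.00 − 4×$296.00 = $15381.00
  $1862.24 + 29.98% × ($15381.00 − $9200.00) = $1862.24 + 29.98% × $6181.00 = $3715.30
Social Insurance: cap $484345.00 − YTD $479215.00 = $5130.00 subject; 1.7% × $5130.00 = $87.21
Total: $3715.30 + $87.21 = $3802.51

$3802.51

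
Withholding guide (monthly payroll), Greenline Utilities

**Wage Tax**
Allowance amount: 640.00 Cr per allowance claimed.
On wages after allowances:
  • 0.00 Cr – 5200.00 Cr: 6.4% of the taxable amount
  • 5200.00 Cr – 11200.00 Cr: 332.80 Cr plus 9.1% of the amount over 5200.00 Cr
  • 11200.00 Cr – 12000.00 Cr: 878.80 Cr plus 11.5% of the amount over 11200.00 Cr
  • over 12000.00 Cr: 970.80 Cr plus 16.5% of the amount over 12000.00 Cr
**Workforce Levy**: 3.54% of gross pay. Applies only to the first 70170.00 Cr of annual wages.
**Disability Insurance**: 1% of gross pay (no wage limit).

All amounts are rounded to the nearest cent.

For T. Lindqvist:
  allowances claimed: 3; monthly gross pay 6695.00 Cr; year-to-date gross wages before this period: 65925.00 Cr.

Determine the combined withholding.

522.82 Cr

Wage Tax: taxable = 6695.00 Cr − 3×640.00 Cr = 4775.00 Cr
  6.4% × 4775.00 Cr = 305.60 Cr
Workforce Levy: cap 70170.00 Cr − YTD 65925.00 Cr = 4245.00 Cr subject; 3.54% × 4245.00 Cr = 150.27 Cr
Disability Insurance: 1% × 6695.00 Cr = 66.95 Cr
Total: 305.60 Cr + 150.27 Cr + 66.95 Cr = 522.82 Cr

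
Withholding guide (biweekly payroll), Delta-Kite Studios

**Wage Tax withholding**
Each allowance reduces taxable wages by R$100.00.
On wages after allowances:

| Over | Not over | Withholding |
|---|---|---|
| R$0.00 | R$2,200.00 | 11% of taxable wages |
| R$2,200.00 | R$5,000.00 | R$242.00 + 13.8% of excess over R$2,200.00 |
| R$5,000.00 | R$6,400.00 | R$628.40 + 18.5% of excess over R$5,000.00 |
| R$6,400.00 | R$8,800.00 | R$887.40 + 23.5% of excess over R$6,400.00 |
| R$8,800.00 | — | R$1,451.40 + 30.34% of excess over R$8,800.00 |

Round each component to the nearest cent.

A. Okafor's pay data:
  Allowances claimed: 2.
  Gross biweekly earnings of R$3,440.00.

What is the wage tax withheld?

R$385.52

Wage Tax: taxable = R$3,440.00 − 2×R$100.00 = R$3,240.00
  R$242.00 + 13.8% × (R$3,240.00 − R$2,200.00) = R$242.00 + 13.8% × R$1,040.00 = R$385.52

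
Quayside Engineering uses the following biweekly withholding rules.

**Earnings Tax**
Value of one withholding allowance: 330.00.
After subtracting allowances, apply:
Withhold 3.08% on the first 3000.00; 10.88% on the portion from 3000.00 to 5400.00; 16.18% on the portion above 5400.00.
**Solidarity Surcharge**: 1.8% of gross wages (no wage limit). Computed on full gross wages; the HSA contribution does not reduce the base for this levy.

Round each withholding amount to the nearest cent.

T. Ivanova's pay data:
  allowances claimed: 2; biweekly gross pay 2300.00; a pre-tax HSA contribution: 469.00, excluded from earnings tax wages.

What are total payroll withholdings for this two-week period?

Earnings Tax: taxable = 2300.00 − 469.00 − 2×330.00 = 1171.00
  3.08% × 1171.00 = 36.07
Solidarity Surcharge: 1.8% × 2300.00 = 41.40
Total: 36.07 + 41.40 = 77.47

77.47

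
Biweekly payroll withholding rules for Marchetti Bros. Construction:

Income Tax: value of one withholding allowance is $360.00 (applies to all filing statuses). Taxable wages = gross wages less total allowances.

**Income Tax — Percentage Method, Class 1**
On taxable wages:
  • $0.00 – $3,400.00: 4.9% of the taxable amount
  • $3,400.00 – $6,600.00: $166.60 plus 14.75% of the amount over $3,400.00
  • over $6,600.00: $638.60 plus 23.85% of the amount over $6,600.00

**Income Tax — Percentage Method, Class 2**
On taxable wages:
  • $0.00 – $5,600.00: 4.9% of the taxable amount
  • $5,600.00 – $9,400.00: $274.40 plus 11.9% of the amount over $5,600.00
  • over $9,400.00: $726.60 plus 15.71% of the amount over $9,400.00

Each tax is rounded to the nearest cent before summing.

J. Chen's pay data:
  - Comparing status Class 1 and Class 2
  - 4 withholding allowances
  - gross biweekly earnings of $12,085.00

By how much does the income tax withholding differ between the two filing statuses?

$681.14

Income Tax (Class 1): taxable = $12,085.00 − 4×$360.00 = $10,645.00
  $638.60 + 23.85% × ($10,645.00 − $6,600.00) = $638.60 + 23.85% × $4,045.00 = $1,603.33
Income Tax (Class 2): taxable = $12,085.00 − 4×$360.00 = $10,645.00
  $726.60 + 15.71% × ($10,645.00 − $9,400.00) = $726.60 + 15.71% × $1,245.00 = $922.19
Difference: |$1,603.33 − $922.19| = $681.14 (higher under Class 1)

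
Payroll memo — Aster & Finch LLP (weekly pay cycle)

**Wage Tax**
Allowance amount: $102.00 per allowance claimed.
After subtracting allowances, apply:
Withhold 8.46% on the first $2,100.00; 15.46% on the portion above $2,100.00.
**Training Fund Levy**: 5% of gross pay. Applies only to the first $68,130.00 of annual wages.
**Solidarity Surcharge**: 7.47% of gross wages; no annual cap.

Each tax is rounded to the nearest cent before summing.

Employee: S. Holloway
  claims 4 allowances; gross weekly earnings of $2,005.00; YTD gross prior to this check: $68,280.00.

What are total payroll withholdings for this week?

$284.88

Wage Tax: taxable = $2,005.00 − 4×$102.00 = $1,597.00
  8.46% × $1,597.00 = $135.11
Training Fund Levy: YTD $68,280.00 ≥ cap $68,130.00 → $0.00
Solidarity Surcharge: 7.47% × $2,005.00 = $149.77
Total: $135.11 + $0.00 + $149.77 = $284.88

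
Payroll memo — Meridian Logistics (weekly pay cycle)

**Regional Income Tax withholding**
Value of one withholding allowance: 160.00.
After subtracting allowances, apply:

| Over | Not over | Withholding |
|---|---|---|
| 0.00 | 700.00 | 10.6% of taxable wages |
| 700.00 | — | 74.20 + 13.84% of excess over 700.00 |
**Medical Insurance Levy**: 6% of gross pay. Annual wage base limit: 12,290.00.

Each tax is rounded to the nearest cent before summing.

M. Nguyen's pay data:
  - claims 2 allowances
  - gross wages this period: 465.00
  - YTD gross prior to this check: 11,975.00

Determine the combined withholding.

34.27

Regional Income Tax: taxable = 465.00 − 2×160.00 = 145.00
  10.6% × 145.00 = 15.37
Medical Insurance Levy: cap 12,290.00 − YTD 11,975.00 = 315.00 subject; 6% × 315.00 = 18.90
Total: 15.37 + 18.90 = 34.27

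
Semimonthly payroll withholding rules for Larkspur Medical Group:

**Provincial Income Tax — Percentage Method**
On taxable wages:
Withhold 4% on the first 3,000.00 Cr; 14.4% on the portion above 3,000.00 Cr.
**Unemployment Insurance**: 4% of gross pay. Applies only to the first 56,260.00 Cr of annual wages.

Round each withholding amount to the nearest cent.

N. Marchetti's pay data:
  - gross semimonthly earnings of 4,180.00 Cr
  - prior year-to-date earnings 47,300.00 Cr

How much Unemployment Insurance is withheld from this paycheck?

Unemployment Insurance: 4% × 4,180.00 Cr = 167.20 Cr

167.20 Cr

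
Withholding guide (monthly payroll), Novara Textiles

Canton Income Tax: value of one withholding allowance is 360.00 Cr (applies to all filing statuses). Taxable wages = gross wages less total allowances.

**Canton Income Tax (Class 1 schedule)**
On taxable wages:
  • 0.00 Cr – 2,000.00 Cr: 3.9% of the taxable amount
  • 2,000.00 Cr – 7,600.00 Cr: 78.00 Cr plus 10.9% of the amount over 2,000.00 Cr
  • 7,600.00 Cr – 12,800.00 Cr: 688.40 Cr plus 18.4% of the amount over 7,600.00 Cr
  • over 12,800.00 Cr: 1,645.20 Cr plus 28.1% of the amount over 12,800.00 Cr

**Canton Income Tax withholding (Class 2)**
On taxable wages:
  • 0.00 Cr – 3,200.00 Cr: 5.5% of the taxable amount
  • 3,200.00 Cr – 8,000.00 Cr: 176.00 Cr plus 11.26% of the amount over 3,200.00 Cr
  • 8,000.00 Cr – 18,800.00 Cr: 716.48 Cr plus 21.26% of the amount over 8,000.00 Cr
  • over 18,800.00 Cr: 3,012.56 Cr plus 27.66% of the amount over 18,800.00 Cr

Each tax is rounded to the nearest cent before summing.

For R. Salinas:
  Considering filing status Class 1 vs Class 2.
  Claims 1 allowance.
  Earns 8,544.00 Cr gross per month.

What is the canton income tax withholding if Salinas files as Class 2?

Canton Income Tax (Class 2): taxable = 8,544.00 Cr − 1×360.00 Cr = 8,184.00 Cr
  716.48 Cr + 21.26% × (8,184.00 Cr − 8,000.00 Cr) = 716.48 Cr + 21.26% × 184.00 Cr = 755.60 Cr

755.60 Cr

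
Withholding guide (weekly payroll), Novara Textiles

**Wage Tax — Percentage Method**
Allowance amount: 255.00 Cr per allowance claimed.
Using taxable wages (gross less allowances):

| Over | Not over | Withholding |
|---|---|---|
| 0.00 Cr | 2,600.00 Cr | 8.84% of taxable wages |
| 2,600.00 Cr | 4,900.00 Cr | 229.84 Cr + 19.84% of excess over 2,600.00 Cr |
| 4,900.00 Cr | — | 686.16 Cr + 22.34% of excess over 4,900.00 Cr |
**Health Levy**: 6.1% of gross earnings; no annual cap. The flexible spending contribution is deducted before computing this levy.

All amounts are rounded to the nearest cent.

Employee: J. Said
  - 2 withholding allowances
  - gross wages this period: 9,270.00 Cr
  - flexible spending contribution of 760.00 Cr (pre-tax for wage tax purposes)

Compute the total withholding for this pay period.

Wage Tax: taxable = 9,270.00 Cr − 760.00 Cr − 2×255.00 Cr = 8,000.00 Cr
  686.16 Cr + 22.34% × (8,000.00 Cr − 4,900.00 Cr) = 686.16 Cr + 22.34% × 3,100.00 Cr = 1,378.70 Cr
Health Levy: 6.1% × 8,510.00 Cr = 519.11 Cr
Total: 1,378.70 Cr + 519.11 Cr = 1,897.81 Cr

1,897.81 Cr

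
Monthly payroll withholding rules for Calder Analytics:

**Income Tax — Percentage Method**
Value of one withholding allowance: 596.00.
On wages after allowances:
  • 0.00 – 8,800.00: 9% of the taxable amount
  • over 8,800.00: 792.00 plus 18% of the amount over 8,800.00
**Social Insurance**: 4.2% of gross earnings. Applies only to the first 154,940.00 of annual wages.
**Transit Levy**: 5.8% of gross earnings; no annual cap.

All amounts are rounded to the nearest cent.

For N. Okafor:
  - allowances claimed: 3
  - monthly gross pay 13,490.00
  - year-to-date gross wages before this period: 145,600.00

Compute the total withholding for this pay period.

2,489.06

Income Tax: taxable = 13,490.00 − 3×596.00 = 11,702.00
  792.00 + 18% × (11,702.00 − 8,800.00) = 792.00 + 18% × 2,902.00 = 1,314.36
Social Insurance: cap 154,940.00 − YTD 145,600.00 = 9,340.00 subject; 4.2% × 9,340.00 = 392.28
Transit Levy: 5.8% × 13,490.00 = 782.42
Total: 1,314.36 + 392.28 + 782.42 = 2,489.06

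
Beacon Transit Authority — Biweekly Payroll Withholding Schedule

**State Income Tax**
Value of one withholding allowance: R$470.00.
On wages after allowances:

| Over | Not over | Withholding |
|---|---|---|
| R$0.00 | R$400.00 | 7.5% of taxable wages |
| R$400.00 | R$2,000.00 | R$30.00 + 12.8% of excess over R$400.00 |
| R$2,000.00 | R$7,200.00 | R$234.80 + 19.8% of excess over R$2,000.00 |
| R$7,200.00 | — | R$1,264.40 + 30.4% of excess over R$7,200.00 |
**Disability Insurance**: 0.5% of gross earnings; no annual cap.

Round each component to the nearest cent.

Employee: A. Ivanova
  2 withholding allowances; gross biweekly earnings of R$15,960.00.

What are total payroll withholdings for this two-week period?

R$3,721.48

State Income Tax: taxable = R$15,960.00 − 2×R$470.00 = R$15,020.00
  R$1,264.40 + 30.4% × (R$15,020.00 − R$7,200.00) = R$1,264.40 + 30.4% × R$7,820.00 = R$3,641.68
Disability Insurance: 0.5% × R$15,960.00 = R$79.80
Total: R$3,641.68 + R$79.80 = R$3,721.48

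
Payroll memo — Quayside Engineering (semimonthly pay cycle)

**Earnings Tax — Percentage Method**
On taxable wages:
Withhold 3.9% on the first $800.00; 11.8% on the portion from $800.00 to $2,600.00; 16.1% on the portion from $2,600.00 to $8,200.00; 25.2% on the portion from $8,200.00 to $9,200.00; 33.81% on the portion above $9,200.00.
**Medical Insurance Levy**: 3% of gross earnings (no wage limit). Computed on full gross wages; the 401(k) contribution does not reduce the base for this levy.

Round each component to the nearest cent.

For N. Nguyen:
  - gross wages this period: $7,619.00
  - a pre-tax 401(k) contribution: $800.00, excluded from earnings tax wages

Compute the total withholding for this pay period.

Earnings Tax: taxable = $7,619.00 − $800.00 = $6,819.00
  $243.60 + 16.1% × ($6,819.00 − $2,600.00) = $243.60 + 16.1% × $4,219.00 = $922.86
Medical Insurance Levy: 3% × $7,619.00 = $228.57
Total: $922.86 + $228.57 = $1,151.43

$1,151.43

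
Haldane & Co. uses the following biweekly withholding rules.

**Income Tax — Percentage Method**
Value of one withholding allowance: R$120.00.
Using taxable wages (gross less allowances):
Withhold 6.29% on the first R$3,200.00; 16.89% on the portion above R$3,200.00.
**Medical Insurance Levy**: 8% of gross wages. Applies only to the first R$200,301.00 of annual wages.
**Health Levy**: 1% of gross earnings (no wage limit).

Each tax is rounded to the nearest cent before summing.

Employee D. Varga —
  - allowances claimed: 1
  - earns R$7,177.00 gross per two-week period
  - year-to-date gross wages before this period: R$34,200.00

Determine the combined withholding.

Income Tax: taxable = R$7,177.00 − 1×R$120.00 = R$7,057.00
  R$201.28 + 16.89% × (R$7,057.00 − R$3,200.00) = R$201.28 + 16.89% × R$3,857.00 = R$852.73
Medical Insurance Levy: 8% × R$7,177.00 = R$574.16
Health Levy: 1% × R$7,177.00 = R$71.77
Total: R$852.73 + R$574.16 + R$71.77 = R$1,498.66

R$1,498.66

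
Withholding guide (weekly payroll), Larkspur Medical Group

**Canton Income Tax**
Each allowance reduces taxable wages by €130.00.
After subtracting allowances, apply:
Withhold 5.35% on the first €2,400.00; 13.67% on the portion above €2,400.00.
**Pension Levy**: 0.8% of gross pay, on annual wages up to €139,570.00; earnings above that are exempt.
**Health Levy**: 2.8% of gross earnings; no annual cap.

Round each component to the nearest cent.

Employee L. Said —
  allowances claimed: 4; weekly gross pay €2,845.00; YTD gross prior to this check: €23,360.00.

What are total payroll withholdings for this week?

Canton Income Tax: taxable = €2,845.00 − 4×€130.00 = €2,325.00
  5.35% × €2,325.00 = €124.39
Pension Levy: 0.8% × €2,845.00 = €22.76
Health Levy: 2.8% × €2,845.00 = €79.66
Total: €124.39 + €22.76 + €79.66 = €226.81

€226.81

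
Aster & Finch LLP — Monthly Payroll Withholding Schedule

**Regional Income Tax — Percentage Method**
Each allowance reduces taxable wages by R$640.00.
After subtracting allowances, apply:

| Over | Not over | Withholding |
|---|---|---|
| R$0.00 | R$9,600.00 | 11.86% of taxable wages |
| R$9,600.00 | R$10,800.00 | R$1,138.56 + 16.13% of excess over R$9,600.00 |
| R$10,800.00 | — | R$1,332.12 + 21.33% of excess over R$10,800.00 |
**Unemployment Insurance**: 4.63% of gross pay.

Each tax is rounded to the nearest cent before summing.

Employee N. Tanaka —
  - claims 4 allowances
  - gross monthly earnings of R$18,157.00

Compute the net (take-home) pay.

R$14,961.01

Regional Income Tax: taxable = R$18,157.00 − 4×R$640.00 = R$15,597.00
  R$1,332.12 + 21.33% × (R$15,597.00 − R$10,800.00) = R$1,332.12 + 21.33% × R$4,797.00 = R$2,355.32
Unemployment Insurance: 4.63% × R$18,157.00 = R$840.67
Total withheld: R$2,355.32 + R$840.67 = R$3,195.99
Net pay: R$18,157.00 − R$3,195.99 = R$14,961.01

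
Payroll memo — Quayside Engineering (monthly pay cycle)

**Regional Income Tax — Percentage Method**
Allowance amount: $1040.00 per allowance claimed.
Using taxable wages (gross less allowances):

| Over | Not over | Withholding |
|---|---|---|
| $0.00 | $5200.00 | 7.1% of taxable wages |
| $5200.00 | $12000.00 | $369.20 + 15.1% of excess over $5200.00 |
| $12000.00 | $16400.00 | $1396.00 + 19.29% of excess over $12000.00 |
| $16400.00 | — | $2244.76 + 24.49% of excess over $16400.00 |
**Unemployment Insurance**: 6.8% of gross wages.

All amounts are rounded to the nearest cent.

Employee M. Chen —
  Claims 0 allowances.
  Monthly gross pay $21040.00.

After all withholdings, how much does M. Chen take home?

Regional Income Tax: taxable = $21040.00
  $2244.76 + 24.49% × ($21040.00 − $16400.00) = $2244.76 + 24.49% × $4640.00 = $3381.10
Unemployment Insurance: 6.8% × $21040.00 = $1430.72
Total withheld: $3381.10 + $1430.72 = $4811.82
Net pay: $21040.00 − $4811.82 = $16228.18

$16228.18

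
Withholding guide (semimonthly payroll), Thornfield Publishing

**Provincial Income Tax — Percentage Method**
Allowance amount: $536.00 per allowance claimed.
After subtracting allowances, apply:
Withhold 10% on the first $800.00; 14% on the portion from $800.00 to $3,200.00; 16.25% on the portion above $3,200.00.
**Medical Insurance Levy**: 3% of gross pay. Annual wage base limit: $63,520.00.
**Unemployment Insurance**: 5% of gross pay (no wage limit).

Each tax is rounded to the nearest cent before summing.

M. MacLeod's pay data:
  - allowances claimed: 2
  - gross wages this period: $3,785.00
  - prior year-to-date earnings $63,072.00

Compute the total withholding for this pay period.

$550.51

Provincial Income Tax: taxable = $3,785.00 − 2×$536.00 = $2,713.00
  $80.00 + 14% × ($2,713.00 − $800.00) = $80.00 + 14% × $1,913.00 = $347.82
Medical Insurance Levy: cap $63,520.00 − YTD $63,072.00 = $448.00 subject; 3% × $448.00 = $13.44
Unemployment Insurance: 5% × $3,785.00 = $189.25
Total: $347.82 + $13.44 + $189.25 = $550.51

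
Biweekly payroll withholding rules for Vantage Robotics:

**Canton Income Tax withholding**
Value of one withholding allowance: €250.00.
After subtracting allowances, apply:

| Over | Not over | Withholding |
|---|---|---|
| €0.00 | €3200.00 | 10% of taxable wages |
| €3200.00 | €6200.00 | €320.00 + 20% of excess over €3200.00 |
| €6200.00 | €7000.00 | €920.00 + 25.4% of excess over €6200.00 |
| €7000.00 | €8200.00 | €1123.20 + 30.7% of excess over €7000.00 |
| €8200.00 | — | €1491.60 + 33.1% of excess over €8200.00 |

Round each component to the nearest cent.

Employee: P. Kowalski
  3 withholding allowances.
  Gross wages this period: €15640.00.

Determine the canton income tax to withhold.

Canton Income Tax: taxable = €15640.00 − 3×€250.00 = €14890.00
  €1491.60 + 33.1% × (€14890.00 − €8200.00) = €1491.60 + 33.1% × €6690.00 = €3705.99

€3705.99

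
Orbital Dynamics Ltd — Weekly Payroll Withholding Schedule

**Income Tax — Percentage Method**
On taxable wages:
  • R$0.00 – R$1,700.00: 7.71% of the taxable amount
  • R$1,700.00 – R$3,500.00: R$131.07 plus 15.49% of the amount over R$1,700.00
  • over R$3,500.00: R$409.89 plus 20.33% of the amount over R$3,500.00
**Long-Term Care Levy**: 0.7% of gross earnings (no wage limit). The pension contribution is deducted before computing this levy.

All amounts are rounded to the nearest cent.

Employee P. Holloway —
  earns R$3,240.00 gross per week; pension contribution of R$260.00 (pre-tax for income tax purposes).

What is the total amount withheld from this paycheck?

R$350.20

Income Tax: taxable = R$3,240.00 − R$260.00 = R$2,980.00
  R$131.07 + 15.49% × (R$2,980.00 − R$1,700.00) = R$131.07 + 15.49% × R$1,280.00 = R$329.34
Long-Term Care Levy: 0.7% × R$2,980.00 = R$20.86
Total: R$329.34 + R$20.86 = R$350.20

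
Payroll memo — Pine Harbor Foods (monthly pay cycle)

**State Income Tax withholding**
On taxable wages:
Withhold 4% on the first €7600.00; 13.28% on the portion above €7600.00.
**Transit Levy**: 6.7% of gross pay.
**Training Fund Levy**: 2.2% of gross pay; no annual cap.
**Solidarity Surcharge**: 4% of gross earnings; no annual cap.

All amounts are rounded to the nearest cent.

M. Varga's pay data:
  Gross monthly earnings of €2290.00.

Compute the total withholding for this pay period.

€387.01

State Income Tax: taxable = €2290.00
  4% × €2290.00 = €91.60
Transit Levy: 6.7% × €2290.00 = €153.43
Training Fund Levy: 2.2% × €2290.00 = €50.38
Solidarity Surcharge: 4% × €2290.00 = €91.60
Total: €91.60 + €153.43 + €50.38 + €91.60 = €387.01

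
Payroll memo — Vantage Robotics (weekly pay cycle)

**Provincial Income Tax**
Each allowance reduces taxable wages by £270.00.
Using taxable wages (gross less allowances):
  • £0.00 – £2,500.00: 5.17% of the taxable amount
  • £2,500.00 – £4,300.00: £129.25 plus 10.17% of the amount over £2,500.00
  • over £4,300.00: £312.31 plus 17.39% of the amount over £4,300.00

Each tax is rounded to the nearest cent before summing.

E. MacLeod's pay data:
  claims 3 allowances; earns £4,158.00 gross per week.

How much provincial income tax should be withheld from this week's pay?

Provincial Income Tax: taxable = £4,158.00 − 3×£270.00 = £3,348.00
  £129.25 + 10.17% × (£3,348.00 − £2,500.00) = £129.25 + 10.17% × £848.00 = £215.49

£215.49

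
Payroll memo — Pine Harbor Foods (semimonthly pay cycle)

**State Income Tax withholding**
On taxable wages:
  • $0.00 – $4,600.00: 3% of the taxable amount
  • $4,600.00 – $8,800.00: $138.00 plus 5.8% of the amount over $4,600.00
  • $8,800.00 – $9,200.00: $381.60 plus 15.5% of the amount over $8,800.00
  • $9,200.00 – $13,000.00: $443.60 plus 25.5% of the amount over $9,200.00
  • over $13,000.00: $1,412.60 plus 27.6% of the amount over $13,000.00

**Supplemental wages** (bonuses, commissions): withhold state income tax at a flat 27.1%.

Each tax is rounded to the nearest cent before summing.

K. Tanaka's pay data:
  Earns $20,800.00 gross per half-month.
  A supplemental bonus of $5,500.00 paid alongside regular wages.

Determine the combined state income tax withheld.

State Income Tax: taxable = $20,800.00
  $1,412.60 + 27.6% × ($20,800.00 − $13,000.00) = $1,412.60 + 27.6% × $7,800.00 = $3,565.40
Supplemental (27.1% flat on bonus): 27.1% × $5,500.00 = $1,490.50
Total state income tax: $3,565.40 + $1,490.50 = $5,055.90

$5,055.90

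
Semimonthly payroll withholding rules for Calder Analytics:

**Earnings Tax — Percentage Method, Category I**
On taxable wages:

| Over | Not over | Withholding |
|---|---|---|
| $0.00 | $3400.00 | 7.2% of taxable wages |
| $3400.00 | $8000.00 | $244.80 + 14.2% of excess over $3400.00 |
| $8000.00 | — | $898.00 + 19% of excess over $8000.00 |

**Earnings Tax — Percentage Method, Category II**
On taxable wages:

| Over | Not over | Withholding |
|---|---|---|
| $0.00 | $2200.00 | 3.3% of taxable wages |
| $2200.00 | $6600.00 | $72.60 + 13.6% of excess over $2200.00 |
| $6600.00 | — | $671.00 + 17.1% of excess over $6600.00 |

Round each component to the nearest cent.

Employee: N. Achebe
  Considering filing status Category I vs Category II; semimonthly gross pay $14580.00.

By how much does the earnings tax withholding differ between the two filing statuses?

Earnings Tax (Category I): taxable = $14580.00
  $898.00 + 19% × ($14580.00 − $8000.00) = $898.00 + 19% × $6580.00 = $2148.20
Earnings Tax (Category II): taxable = $14580.00
  $671.00 + 17.1% × ($14580.00 − $6600.00) = $671.00 + 17.1% × $7980.00 = $2035.58
Difference: |$2148.20 − $2035.58| = $112.62 (higher under Category I)

$112.62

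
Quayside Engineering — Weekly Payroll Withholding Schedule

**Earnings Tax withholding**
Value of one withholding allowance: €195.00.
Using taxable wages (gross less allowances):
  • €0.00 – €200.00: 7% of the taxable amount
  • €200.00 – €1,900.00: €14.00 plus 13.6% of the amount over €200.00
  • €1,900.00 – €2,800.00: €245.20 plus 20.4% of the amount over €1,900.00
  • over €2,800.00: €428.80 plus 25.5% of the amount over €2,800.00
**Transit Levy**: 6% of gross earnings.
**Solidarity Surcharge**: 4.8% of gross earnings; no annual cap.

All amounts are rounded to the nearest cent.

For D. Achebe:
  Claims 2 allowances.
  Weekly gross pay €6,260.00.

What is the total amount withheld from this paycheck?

€1,887.73

Earnings Tax: taxable = €6,260.00 − 2×€195.00 = €5,870.00
  €428.80 + 25.5% × (€5,870.00 − €2,800.00) = €428.80 + 25.5% × €3,070.00 = €1,211.65
Transit Levy: 6% × €6,260.00 = €375.60
Solidarity Surcharge: 4.8% × €6,260.00 = €300.48
Total: €1,211.65 + €375.60 + €300.48 = €1,887.73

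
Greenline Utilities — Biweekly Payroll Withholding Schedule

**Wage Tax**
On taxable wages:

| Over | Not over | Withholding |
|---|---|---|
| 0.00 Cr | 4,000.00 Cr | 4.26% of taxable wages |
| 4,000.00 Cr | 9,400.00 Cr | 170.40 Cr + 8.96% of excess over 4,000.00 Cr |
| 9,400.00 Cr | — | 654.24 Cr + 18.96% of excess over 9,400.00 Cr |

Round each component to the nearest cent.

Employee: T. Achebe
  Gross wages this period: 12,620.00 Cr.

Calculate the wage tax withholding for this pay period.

1,264.75 Cr

Wage Tax: taxable = 12,620.00 Cr
  654.24 Cr + 18.96% × (12,620.00 Cr − 9,400.00 Cr) = 654.24 Cr + 18.96% × 3,220.00 Cr = 1,264.75 Cr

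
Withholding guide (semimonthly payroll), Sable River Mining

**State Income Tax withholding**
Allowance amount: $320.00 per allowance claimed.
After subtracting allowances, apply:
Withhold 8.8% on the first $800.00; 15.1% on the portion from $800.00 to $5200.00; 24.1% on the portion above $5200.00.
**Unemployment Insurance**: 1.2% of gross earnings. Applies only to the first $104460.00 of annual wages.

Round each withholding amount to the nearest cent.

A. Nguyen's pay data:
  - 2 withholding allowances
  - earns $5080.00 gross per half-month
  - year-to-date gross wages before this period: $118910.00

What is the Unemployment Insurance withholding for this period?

$0.00

Unemployment Insurance: YTD $118910.00 ≥ cap $104460.00 → $0.00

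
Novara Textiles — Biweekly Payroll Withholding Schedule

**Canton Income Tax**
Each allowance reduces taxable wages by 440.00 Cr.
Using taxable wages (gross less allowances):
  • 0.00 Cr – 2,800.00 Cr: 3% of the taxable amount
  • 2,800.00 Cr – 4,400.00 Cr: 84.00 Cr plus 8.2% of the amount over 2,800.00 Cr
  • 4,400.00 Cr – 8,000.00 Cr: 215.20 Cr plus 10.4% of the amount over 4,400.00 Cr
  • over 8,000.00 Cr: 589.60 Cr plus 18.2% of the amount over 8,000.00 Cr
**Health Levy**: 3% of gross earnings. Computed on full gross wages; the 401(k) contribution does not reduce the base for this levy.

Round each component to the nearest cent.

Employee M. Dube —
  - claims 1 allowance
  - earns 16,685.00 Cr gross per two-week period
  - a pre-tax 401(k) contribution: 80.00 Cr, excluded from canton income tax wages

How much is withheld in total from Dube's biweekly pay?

2,576.18 Cr

Canton Income Tax: taxable = 16,685.00 Cr − 80.00 Cr − 1×440.00 Cr = 16,165.00 Cr
  589.60 Cr + 18.2% × (16,165.00 Cr − 8,000.00 Cr) = 589.60 Cr + 18.2% × 8,165.00 Cr = 2,075.63 Cr
Health Levy: 3% × 16,685.00 Cr = 500.55 Cr
Total: 2,075.63 Cr + 500.55 Cr = 2,576.18 Cr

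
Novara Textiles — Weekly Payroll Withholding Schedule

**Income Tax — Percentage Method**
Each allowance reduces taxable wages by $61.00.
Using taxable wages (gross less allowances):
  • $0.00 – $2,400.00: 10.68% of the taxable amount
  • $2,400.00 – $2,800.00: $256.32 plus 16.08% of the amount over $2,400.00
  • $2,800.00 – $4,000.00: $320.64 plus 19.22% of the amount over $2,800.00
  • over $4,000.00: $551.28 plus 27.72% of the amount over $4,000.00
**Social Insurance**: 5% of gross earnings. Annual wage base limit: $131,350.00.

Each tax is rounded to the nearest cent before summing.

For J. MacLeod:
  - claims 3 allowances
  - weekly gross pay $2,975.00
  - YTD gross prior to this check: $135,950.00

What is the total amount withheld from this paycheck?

$319.35

Income Tax: taxable = $2,975.00 − 3×$61.00 = $2,792.00
  $256.32 + 16.08% × ($2,792.00 − $2,400.00) = $256.32 + 16.08% × $392.00 = $319.35
Social Insurance: YTD $135,950.00 ≥ cap $131,350.00 → $0.00
Total: $319.35 + $0.00 = $319.35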